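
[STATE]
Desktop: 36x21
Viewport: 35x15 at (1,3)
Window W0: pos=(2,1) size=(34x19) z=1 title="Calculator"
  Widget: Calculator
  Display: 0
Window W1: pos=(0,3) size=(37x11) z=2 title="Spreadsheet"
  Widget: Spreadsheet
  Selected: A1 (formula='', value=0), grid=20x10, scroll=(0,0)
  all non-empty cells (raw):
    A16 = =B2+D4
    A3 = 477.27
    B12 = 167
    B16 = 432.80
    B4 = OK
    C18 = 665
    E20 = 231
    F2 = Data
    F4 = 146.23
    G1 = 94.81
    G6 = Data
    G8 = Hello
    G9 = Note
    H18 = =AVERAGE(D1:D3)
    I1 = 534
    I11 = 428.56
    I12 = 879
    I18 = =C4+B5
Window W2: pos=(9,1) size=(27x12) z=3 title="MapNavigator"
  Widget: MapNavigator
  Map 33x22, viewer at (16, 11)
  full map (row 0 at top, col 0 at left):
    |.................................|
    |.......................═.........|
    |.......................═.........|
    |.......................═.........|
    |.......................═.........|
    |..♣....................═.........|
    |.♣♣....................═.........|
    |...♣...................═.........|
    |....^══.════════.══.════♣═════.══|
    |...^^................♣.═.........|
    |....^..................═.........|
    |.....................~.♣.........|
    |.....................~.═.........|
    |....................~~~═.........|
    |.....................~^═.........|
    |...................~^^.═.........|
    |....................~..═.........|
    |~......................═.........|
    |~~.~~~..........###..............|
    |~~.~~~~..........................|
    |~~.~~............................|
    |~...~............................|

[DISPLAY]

━━━━━━━━┠─────────────────────────┨
 Spreads┃...................═.....┃
────────┃^══.════════.══.════♣════┃
A1:     ┃^................♣.═.....┃
       A┃^..................═.....┃
--------┃............@....~.♣.....┃
  1     ┃.................~.═.....┃
  2     ┃................~~~═.....┃
  3   47┃.................~^═.....┃
  4     ┗━━━━━━━━━━━━━━━━━━━━━━━━━┛
━━━━━━━━━━━━━━━━━━━━━━━━━━━━━━━━━━━
 ┃│ C │ MC│ MR│ M+│               ┃
 ┃└───┴───┴───┴───┘               ┃
 ┃                                ┃
 ┃                                ┃


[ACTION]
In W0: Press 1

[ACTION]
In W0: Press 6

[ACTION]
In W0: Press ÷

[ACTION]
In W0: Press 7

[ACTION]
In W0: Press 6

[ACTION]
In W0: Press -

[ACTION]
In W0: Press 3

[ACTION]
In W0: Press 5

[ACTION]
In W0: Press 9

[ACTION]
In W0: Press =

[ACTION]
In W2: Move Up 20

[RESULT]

━━━━━━━━┠─────────────────────────┨
 Spreads┃                         ┃
────────┃                         ┃
A1:     ┃                         ┃
       A┃                         ┃
--------┃............@............┃
  1     ┃...................═.....┃
  2     ┃...................═.....┃
  3   47┃...................═.....┃
  4     ┗━━━━━━━━━━━━━━━━━━━━━━━━━┛
━━━━━━━━━━━━━━━━━━━━━━━━━━━━━━━━━━━
 ┃│ C │ MC│ MR│ M+│               ┃
 ┃└───┴───┴───┴───┘               ┃
 ┃                                ┃
 ┃                                ┃


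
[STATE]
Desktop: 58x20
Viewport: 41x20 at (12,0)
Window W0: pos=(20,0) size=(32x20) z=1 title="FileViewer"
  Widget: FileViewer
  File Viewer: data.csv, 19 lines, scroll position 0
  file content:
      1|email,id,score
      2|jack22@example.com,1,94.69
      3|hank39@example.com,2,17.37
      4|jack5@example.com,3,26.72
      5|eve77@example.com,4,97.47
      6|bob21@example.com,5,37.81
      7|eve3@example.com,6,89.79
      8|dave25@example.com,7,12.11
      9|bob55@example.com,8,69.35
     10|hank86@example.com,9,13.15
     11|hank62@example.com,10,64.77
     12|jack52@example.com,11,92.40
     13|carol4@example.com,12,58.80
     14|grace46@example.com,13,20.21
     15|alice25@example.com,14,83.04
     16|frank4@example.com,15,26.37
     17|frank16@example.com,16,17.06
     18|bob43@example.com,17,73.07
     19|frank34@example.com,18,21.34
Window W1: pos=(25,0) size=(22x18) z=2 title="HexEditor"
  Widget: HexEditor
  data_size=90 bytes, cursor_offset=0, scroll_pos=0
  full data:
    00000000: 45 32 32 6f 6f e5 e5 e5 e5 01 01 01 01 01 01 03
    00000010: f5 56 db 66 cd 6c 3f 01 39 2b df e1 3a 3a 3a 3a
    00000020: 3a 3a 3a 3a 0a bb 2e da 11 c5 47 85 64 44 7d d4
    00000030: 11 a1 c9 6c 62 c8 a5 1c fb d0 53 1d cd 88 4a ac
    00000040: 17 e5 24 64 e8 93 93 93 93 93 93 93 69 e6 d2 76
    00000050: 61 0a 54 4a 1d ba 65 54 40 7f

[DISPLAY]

        ┏━━━━┏━━━━━━━━━━━━━━━━━━━━┓━━━━┓ 
        ┃ Fil┃ HexEditor          ┃    ┃ 
        ┠────┠────────────────────┨────┨ 
        ┃emai┃00000000  45 32 32 6┃   ▲┃ 
        ┃jack┃00000010  f5 56 db 6┃   █┃ 
        ┃hank┃00000020  3a 3a 3a 3┃   ░┃ 
        ┃jack┃00000030  11 a1 c9 6┃   ░┃ 
        ┃eve7┃00000040  17 e5 24 6┃   ░┃ 
        ┃bob2┃00000050  61 0a 54 4┃   ░┃ 
        ┃eve3┃                    ┃   ░┃ 
        ┃dave┃                    ┃   ░┃ 
        ┃bob5┃                    ┃   ░┃ 
        ┃hank┃                    ┃   ░┃ 
        ┃hank┃                    ┃7  ░┃ 
        ┃jack┃                    ┃0  ░┃ 
        ┃caro┃                    ┃0  ░┃ 
        ┃grac┃                    ┃21 ░┃ 
        ┃alic┗━━━━━━━━━━━━━━━━━━━━┛04 ░┃ 
        ┃frank4@example.com,15,26.37  ▼┃ 
        ┗━━━━━━━━━━━━━━━━━━━━━━━━━━━━━━┛ 


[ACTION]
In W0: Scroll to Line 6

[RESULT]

        ┏━━━━┏━━━━━━━━━━━━━━━━━━━━┓━━━━┓ 
        ┃ Fil┃ HexEditor          ┃    ┃ 
        ┠────┠────────────────────┨────┨ 
        ┃jack┃00000000  45 32 32 6┃   ▲┃ 
        ┃eve7┃00000010  f5 56 db 6┃   ░┃ 
        ┃bob2┃00000020  3a 3a 3a 3┃   ░┃ 
        ┃eve3┃00000030  11 a1 c9 6┃   ░┃ 
        ┃dave┃00000040  17 e5 24 6┃   ░┃ 
        ┃bob5┃00000050  61 0a 54 4┃   ░┃ 
        ┃hank┃                    ┃   ░┃ 
        ┃hank┃                    ┃7  ░┃ 
        ┃jack┃                    ┃0  ░┃ 
        ┃caro┃                    ┃0  ░┃ 
        ┃grac┃                    ┃21 ░┃ 
        ┃alic┃                    ┃04 ░┃ 
        ┃fran┃                    ┃7  ░┃ 
        ┃fran┃                    ┃06 ░┃ 
        ┃bob4┗━━━━━━━━━━━━━━━━━━━━┛   █┃ 
        ┃frank34@example.com,18,21.34 ▼┃ 
        ┗━━━━━━━━━━━━━━━━━━━━━━━━━━━━━━┛ 


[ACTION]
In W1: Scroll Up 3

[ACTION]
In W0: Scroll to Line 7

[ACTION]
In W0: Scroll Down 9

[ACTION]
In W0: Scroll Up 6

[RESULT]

        ┏━━━━┏━━━━━━━━━━━━━━━━━━━━┓━━━━┓ 
        ┃ Fil┃ HexEditor          ┃    ┃ 
        ┠────┠────────────────────┨────┨ 
        ┃emai┃00000000  45 32 32 6┃   ▲┃ 
        ┃jack┃00000010  f5 56 db 6┃   █┃ 
        ┃hank┃00000020  3a 3a 3a 3┃   ░┃ 
        ┃jack┃00000030  11 a1 c9 6┃   ░┃ 
        ┃eve7┃00000040  17 e5 24 6┃   ░┃ 
        ┃bob2┃00000050  61 0a 54 4┃   ░┃ 
        ┃eve3┃                    ┃   ░┃ 
        ┃dave┃                    ┃   ░┃ 
        ┃bob5┃                    ┃   ░┃ 
        ┃hank┃                    ┃   ░┃ 
        ┃hank┃                    ┃7  ░┃ 
        ┃jack┃                    ┃0  ░┃ 
        ┃caro┃                    ┃0  ░┃ 
        ┃grac┃                    ┃21 ░┃ 
        ┃alic┗━━━━━━━━━━━━━━━━━━━━┛04 ░┃ 
        ┃frank4@example.com,15,26.37  ▼┃ 
        ┗━━━━━━━━━━━━━━━━━━━━━━━━━━━━━━┛ 


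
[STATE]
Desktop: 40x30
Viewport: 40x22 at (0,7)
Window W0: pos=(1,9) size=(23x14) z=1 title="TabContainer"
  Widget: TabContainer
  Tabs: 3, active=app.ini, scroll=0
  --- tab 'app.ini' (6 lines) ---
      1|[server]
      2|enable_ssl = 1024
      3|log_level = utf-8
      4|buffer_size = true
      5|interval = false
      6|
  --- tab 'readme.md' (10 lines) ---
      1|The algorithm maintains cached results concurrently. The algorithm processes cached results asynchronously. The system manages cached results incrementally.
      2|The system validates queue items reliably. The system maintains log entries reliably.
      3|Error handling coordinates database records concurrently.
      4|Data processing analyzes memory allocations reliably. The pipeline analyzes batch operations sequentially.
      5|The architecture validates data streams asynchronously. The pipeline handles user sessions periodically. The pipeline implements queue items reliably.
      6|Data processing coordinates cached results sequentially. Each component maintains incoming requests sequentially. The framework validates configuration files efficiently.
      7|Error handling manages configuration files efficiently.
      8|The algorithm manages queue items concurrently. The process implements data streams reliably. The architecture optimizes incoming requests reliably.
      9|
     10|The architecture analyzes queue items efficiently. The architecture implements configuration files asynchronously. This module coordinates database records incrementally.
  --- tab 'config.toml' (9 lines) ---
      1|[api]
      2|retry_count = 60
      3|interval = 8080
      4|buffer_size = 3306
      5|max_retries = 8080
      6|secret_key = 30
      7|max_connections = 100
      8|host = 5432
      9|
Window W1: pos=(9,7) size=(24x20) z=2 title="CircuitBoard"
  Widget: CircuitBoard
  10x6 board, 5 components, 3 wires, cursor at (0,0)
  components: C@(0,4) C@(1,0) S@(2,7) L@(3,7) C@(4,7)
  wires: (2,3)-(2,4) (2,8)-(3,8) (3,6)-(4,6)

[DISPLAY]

         ┏━━━━━━━━━━━━━━━━━━━━━━┓       
         ┃ CircuitBoard         ┃       
 ┏━━━━━━━┠──────────────────────┨       
 ┃ TabCon┃   0 1 2 3 4 5 6 7 8 9┃       
 ┠───────┃0  [.]              C ┃       
 ┃[app.in┃                      ┃       
 ┃───────┃1   C                 ┃       
 ┃[server┃                      ┃       
 ┃enable_┃2               · ─ · ┃       
 ┃log_lev┃                      ┃       
 ┃buffer_┃3                     ┃       
 ┃interva┃                      ┃       
 ┃       ┃4                     ┃       
 ┃       ┃                      ┃       
 ┃       ┃5                     ┃       
 ┗━━━━━━━┃Cursor: (0,0)         ┃       
         ┃                      ┃       
         ┃                      ┃       
         ┃                      ┃       
         ┗━━━━━━━━━━━━━━━━━━━━━━┛       
                                        
                                        


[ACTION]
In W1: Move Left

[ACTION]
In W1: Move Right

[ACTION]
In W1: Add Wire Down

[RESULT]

         ┏━━━━━━━━━━━━━━━━━━━━━━┓       
         ┃ CircuitBoard         ┃       
 ┏━━━━━━━┠──────────────────────┨       
 ┃ TabCon┃   0 1 2 3 4 5 6 7 8 9┃       
 ┠───────┃0      [.]          C ┃       
 ┃[app.in┃        │             ┃       
 ┃───────┃1   C   ·             ┃       
 ┃[server┃                      ┃       
 ┃enable_┃2               · ─ · ┃       
 ┃log_lev┃                      ┃       
 ┃buffer_┃3                     ┃       
 ┃interva┃                      ┃       
 ┃       ┃4                     ┃       
 ┃       ┃                      ┃       
 ┃       ┃5                     ┃       
 ┗━━━━━━━┃Cursor: (0,1)         ┃       
         ┃                      ┃       
         ┃                      ┃       
         ┃                      ┃       
         ┗━━━━━━━━━━━━━━━━━━━━━━┛       
                                        
                                        


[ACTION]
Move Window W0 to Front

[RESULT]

         ┏━━━━━━━━━━━━━━━━━━━━━━┓       
         ┃ CircuitBoard         ┃       
 ┏━━━━━━━━━━━━━━━━━━━━━┓────────┨       
 ┃ TabContainer        ┃ 6 7 8 9┃       
 ┠─────────────────────┨      C ┃       
 ┃[app.ini]│ readme.md ┃        ┃       
 ┃─────────────────────┃        ┃       
 ┃[server]             ┃        ┃       
 ┃enable_ssl = 1024    ┃  · ─ · ┃       
 ┃log_level = utf-8    ┃        ┃       
 ┃buffer_size = true   ┃        ┃       
 ┃interval = false     ┃        ┃       
 ┃                     ┃        ┃       
 ┃                     ┃        ┃       
 ┃                     ┃        ┃       
 ┗━━━━━━━━━━━━━━━━━━━━━┛        ┃       
         ┃                      ┃       
         ┃                      ┃       
         ┃                      ┃       
         ┗━━━━━━━━━━━━━━━━━━━━━━┛       
                                        
                                        


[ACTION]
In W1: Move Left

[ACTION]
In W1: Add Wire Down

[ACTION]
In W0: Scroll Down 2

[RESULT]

         ┏━━━━━━━━━━━━━━━━━━━━━━┓       
         ┃ CircuitBoard         ┃       
 ┏━━━━━━━━━━━━━━━━━━━━━┓────────┨       
 ┃ TabContainer        ┃ 6 7 8 9┃       
 ┠─────────────────────┨      C ┃       
 ┃[app.ini]│ readme.md ┃        ┃       
 ┃─────────────────────┃        ┃       
 ┃log_level = utf-8    ┃        ┃       
 ┃buffer_size = true   ┃  · ─ · ┃       
 ┃interval = false     ┃        ┃       
 ┃                     ┃        ┃       
 ┃                     ┃        ┃       
 ┃                     ┃        ┃       
 ┃                     ┃        ┃       
 ┃                     ┃        ┃       
 ┗━━━━━━━━━━━━━━━━━━━━━┛        ┃       
         ┃                      ┃       
         ┃                      ┃       
         ┃                      ┃       
         ┗━━━━━━━━━━━━━━━━━━━━━━┛       
                                        
                                        


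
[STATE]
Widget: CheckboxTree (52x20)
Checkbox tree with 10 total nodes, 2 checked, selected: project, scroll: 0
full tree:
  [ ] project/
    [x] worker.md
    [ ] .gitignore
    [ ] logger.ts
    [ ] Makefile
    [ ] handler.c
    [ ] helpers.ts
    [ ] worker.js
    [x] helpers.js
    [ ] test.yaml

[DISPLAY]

>[-] project/                                       
   [x] worker.md                                    
   [ ] .gitignore                                   
   [ ] logger.ts                                    
   [ ] Makefile                                     
   [ ] handler.c                                    
   [ ] helpers.ts                                   
   [ ] worker.js                                    
   [x] helpers.js                                   
   [ ] test.yaml                                    
                                                    
                                                    
                                                    
                                                    
                                                    
                                                    
                                                    
                                                    
                                                    
                                                    


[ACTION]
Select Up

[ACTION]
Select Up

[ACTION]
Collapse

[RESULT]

>[-] project/                                       
                                                    
                                                    
                                                    
                                                    
                                                    
                                                    
                                                    
                                                    
                                                    
                                                    
                                                    
                                                    
                                                    
                                                    
                                                    
                                                    
                                                    
                                                    
                                                    


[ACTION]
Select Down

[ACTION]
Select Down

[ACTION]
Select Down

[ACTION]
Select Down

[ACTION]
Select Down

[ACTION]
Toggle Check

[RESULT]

>[x] project/                                       
                                                    
                                                    
                                                    
                                                    
                                                    
                                                    
                                                    
                                                    
                                                    
                                                    
                                                    
                                                    
                                                    
                                                    
                                                    
                                                    
                                                    
                                                    
                                                    


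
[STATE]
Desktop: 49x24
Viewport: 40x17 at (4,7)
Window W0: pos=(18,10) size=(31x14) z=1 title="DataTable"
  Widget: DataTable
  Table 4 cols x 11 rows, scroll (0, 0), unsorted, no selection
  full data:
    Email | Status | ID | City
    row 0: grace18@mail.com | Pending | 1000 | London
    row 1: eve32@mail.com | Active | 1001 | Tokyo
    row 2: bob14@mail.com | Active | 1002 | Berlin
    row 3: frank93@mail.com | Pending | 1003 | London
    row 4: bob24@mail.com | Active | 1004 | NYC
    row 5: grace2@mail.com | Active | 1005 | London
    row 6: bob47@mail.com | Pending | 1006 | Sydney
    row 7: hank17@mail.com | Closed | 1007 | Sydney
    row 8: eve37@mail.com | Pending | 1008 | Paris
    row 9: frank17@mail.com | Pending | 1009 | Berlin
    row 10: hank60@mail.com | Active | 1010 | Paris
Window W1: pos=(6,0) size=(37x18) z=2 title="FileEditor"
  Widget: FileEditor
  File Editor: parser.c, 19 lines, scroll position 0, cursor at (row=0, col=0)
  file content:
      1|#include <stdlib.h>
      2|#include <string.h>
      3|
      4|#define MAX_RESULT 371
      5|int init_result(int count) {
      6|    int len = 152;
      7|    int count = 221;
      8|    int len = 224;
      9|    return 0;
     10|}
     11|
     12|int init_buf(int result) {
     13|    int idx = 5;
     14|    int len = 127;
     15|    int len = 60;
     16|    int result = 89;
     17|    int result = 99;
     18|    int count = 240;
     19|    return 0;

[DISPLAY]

  ┃int init_result(int count) {      ░┃ 
  ┃    int len = 152;                ░┃ 
  ┃    int count = 221;              ░┃ 
  ┃    int len = 224;                ░┃━
  ┃    return 0;                     ░┃ 
  ┃}                                 ░┃─
  ┃                                  ░┃│
  ┃int init_buf(int result) {        ░┃┼
  ┃    int idx = 5;                  ░┃│
  ┃    int len = 127;                ▼┃│
  ┗━━━━━━━━━━━━━━━━━━━━━━━━━━━━━━━━━━━┛│
              ┃frank93@mail.com│Pending│
              ┃bob24@mail.com  │Active │
              ┃grace2@mail.com │Active │
              ┃bob47@mail.com  │Pending│
              ┃hank17@mail.com │Closed │
              ┗━━━━━━━━━━━━━━━━━━━━━━━━━


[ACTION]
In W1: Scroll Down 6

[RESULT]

  ┃}                                 ░┃ 
  ┃                                  ░┃ 
  ┃int init_buf(int result) {        ░┃ 
  ┃    int idx = 5;                  ░┃━
  ┃    int len = 127;                ░┃ 
  ┃    int len = 60;                 ░┃─
  ┃    int result = 89;              ░┃│
  ┃    int result = 99;              ░┃┼
  ┃    int count = 240;              █┃│
  ┃    return 0;                     ▼┃│
  ┗━━━━━━━━━━━━━━━━━━━━━━━━━━━━━━━━━━━┛│
              ┃frank93@mail.com│Pending│
              ┃bob24@mail.com  │Active │
              ┃grace2@mail.com │Active │
              ┃bob47@mail.com  │Pending│
              ┃hank17@mail.com │Closed │
              ┗━━━━━━━━━━━━━━━━━━━━━━━━━


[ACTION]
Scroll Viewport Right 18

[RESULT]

                                ░┃      
                                ░┃      
t init_buf(int result) {        ░┃      
  int idx = 5;                  ░┃━━━━━┓
  int len = 127;                ░┃     ┃
  int len = 60;                 ░┃─────┨
  int result = 89;              ░┃│ID  ┃
  int result = 99;              ░┃┼────┃
  int count = 240;              █┃│1000┃
  return 0;                     ▼┃│1001┃
━━━━━━━━━━━━━━━━━━━━━━━━━━━━━━━━━┛│1002┃
         ┃frank93@mail.com│Pending│1003┃
         ┃bob24@mail.com  │Active │1004┃
         ┃grace2@mail.com │Active │1005┃
         ┃bob47@mail.com  │Pending│1006┃
         ┃hank17@mail.com │Closed │1007┃
         ┗━━━━━━━━━━━━━━━━━━━━━━━━━━━━━┛


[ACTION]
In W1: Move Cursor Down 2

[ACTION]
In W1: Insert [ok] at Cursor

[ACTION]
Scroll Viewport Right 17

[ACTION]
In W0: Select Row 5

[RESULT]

                                ░┃      
                                ░┃      
t init_buf(int result) {        ░┃      
  int idx = 5;                  ░┃━━━━━┓
  int len = 127;                ░┃     ┃
  int len = 60;                 ░┃─────┨
  int result = 89;              ░┃│ID  ┃
  int result = 99;              ░┃┼────┃
  int count = 240;              █┃│1000┃
  return 0;                     ▼┃│1001┃
━━━━━━━━━━━━━━━━━━━━━━━━━━━━━━━━━┛│1002┃
         ┃frank93@mail.com│Pending│1003┃
         ┃bob24@mail.com  │Active │1004┃
         ┃>race2@mail.com │Active │1005┃
         ┃bob47@mail.com  │Pending│1006┃
         ┃hank17@mail.com │Closed │1007┃
         ┗━━━━━━━━━━━━━━━━━━━━━━━━━━━━━┛


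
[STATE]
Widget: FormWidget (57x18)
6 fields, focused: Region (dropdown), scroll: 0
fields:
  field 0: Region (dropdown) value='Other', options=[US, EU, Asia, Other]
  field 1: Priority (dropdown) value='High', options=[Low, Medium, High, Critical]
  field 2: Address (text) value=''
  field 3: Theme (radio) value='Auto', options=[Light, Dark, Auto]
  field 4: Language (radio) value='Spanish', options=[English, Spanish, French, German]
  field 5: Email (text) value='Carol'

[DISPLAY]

> Region:     [Other                                   ▼]
  Priority:   [High                                    ▼]
  Address:    [                                         ]
  Theme:      ( ) Light  ( ) Dark  (●) Auto              
  Language:   ( ) English  (●) Spanish  ( ) French  ( ) G
  Email:      [Carol                                    ]
                                                         
                                                         
                                                         
                                                         
                                                         
                                                         
                                                         
                                                         
                                                         
                                                         
                                                         
                                                         


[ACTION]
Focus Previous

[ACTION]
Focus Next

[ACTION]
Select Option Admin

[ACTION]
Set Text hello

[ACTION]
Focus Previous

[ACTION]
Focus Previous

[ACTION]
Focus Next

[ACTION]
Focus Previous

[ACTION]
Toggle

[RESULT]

  Region:     [Other                                   ▼]
  Priority:   [High                                    ▼]
  Address:    [                                         ]
  Theme:      ( ) Light  ( ) Dark  (●) Auto              
> Language:   ( ) English  (●) Spanish  ( ) French  ( ) G
  Email:      [Carol                                    ]
                                                         
                                                         
                                                         
                                                         
                                                         
                                                         
                                                         
                                                         
                                                         
                                                         
                                                         
                                                         


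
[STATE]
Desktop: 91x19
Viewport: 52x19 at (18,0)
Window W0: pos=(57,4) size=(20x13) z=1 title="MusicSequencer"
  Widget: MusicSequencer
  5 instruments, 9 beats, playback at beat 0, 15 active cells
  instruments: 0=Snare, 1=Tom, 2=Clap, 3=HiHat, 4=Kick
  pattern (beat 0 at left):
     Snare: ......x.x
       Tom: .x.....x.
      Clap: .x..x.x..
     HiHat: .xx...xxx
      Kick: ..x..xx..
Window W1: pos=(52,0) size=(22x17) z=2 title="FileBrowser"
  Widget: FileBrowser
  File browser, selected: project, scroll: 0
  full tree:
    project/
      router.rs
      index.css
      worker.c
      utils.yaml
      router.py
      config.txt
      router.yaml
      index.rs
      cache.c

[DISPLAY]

                                  ┏━━━━━━━━━━━━━━━━━
                                  ┃ FileBrowser     
                                  ┠─────────────────
                                  ┃> [-] project/   
                                  ┃    router.rs    
                                  ┃    index.css    
                                  ┃    worker.c     
                                  ┃    utils.yaml   
                                  ┃    router.py    
                                  ┃    config.txt   
                                  ┃    router.yaml  
                                  ┃    index.rs     
                                  ┃    cache.c      
                                  ┃                 
                                  ┃                 
                                  ┃                 
                                  ┗━━━━━━━━━━━━━━━━━
                                                    
                                                    


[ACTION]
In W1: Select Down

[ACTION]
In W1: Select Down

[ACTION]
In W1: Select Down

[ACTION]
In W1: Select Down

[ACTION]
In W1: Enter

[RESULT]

                                  ┏━━━━━━━━━━━━━━━━━
                                  ┃ FileBrowser     
                                  ┠─────────────────
                                  ┃  [-] project/   
                                  ┃    router.rs    
                                  ┃    index.css    
                                  ┃    worker.c     
                                  ┃  > utils.yaml   
                                  ┃    router.py    
                                  ┃    config.txt   
                                  ┃    router.yaml  
                                  ┃    index.rs     
                                  ┃    cache.c      
                                  ┃                 
                                  ┃                 
                                  ┃                 
                                  ┗━━━━━━━━━━━━━━━━━
                                                    
                                                    


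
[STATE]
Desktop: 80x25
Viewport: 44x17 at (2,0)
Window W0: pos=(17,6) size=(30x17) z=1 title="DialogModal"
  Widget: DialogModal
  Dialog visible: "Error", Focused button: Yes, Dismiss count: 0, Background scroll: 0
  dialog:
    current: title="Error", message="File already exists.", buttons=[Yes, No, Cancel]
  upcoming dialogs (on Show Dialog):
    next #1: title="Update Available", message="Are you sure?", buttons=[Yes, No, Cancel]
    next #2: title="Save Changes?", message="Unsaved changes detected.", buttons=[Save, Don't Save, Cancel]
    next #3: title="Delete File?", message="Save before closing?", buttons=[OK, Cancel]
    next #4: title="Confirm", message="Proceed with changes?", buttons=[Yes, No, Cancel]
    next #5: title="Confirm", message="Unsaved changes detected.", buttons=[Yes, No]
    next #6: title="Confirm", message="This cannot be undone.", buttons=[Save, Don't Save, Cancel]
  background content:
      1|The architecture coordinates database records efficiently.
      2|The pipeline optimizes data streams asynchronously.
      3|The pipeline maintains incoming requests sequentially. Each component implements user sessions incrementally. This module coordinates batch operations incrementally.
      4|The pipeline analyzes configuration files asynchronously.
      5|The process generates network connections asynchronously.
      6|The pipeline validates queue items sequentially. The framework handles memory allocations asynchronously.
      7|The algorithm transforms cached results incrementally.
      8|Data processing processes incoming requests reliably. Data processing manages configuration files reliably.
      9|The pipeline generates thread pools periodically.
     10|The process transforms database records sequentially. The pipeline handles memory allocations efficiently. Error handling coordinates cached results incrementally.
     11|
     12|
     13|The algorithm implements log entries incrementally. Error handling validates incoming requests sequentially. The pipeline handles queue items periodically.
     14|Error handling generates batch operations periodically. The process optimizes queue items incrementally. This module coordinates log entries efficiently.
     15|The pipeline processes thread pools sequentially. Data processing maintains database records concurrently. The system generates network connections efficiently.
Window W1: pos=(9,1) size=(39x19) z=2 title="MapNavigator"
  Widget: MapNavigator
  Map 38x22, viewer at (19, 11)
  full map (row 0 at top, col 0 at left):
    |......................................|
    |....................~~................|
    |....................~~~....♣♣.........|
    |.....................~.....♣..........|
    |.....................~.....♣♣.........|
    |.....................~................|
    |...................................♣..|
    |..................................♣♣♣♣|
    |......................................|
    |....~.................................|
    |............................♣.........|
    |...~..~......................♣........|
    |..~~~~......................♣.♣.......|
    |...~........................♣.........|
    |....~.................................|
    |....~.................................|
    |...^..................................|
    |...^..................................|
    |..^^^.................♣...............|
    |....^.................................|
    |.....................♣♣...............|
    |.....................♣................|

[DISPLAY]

                                            
       ┏━━━━━━━━━━━━━━━━━━━━━━━━━━━━━━━━━━━━
       ┃ MapNavigator                       
       ┠────────────────────────────────────
       ┃....................~.....♣♣........
       ┃....................~...............
       ┃..................................♣.
       ┃.................................♣♣♣
       ┃....................................
       ┃...~................................
       ┃...........................♣........
       ┃..~..~............@.........♣.......
       ┃.~~~~......................♣.♣......
       ┃..~........................♣........
       ┃...~................................
       ┃...~................................
       ┃..^.................................


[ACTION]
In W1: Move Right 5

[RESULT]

                                            
       ┏━━━━━━━━━━━━━━━━━━━━━━━━━━━━━━━━━━━━
       ┃ MapNavigator                       
       ┠────────────────────────────────────
       ┃...............~.....♣♣.........    
       ┃...............~................    
       ┃.............................♣..    
       ┃............................♣♣♣♣    
       ┃................................    
       ┃................................    
       ┃......................♣.........    
       ┃~.................@....♣........    
       ┃......................♣.♣.......    
       ┃......................♣.........    
       ┃................................    
       ┃................................    
       ┃................................    


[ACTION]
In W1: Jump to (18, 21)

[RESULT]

                                            
       ┏━━━━━━━━━━━━━━━━━━━━━━━━━━━━━━━━━━━━
       ┃ MapNavigator                       
       ┠────────────────────────────────────
       ┃....~...............................
       ┃....~...............................
       ┃...^................................
       ┃...^................................
       ┃..^^^.................♣.............
       ┃....^...............................
       ┃.....................♣♣.............
       ┃..................@..♣..............
       ┃                                    
       ┃                                    
       ┃                                    
       ┃                                    
       ┃                                    


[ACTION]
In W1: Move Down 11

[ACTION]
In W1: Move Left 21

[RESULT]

                                            
       ┏━━━━━━━━━━━━━━━━━━━━━━━━━━━━━━━━━━━━
       ┃ MapNavigator                       
       ┠────────────────────────────────────
       ┃                  ....~.............
       ┃                  ....~.............
       ┃                  ...^..............
       ┃                  ...^..............
       ┃                  ..^^^.............
       ┃                  ....^.............
       ┃                  ..................
       ┃                  @.................
       ┃                                    
       ┃                                    
       ┃                                    
       ┃                                    
       ┃                                    


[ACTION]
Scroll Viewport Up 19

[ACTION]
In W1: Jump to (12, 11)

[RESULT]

                                            
       ┏━━━━━━━━━━━━━━━━━━━━━━━━━━━━━━━━━━━━
       ┃ MapNavigator                       
       ┠────────────────────────────────────
       ┃      .....................~.....♣♣.
       ┃      .....................~........
       ┃      ..............................
       ┃      ..............................
       ┃      ..............................
       ┃      ....~.........................
       ┃      ............................♣.
       ┃      ...~..~.....@................♣
       ┃      ..~~~~......................♣.
       ┃      ...~........................♣.
       ┃      ....~.........................
       ┃      ....~.........................
       ┃      ...^..........................


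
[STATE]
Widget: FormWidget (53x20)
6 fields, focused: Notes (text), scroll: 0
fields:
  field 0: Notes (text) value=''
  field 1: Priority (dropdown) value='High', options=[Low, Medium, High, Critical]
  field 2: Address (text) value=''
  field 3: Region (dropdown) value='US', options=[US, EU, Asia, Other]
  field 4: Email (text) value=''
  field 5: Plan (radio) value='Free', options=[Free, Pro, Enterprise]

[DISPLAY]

> Notes:      [                                     ]
  Priority:   [High                                ▼]
  Address:    [                                     ]
  Region:     [US                                  ▼]
  Email:      [                                     ]
  Plan:       (●) Free  ( ) Pro  ( ) Enterprise      
                                                     
                                                     
                                                     
                                                     
                                                     
                                                     
                                                     
                                                     
                                                     
                                                     
                                                     
                                                     
                                                     
                                                     


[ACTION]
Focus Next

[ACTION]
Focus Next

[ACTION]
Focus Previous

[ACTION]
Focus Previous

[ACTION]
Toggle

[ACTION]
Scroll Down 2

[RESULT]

  Address:    [                                     ]
  Region:     [US                                  ▼]
  Email:      [                                     ]
  Plan:       (●) Free  ( ) Pro  ( ) Enterprise      
                                                     
                                                     
                                                     
                                                     
                                                     
                                                     
                                                     
                                                     
                                                     
                                                     
                                                     
                                                     
                                                     
                                                     
                                                     
                                                     
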